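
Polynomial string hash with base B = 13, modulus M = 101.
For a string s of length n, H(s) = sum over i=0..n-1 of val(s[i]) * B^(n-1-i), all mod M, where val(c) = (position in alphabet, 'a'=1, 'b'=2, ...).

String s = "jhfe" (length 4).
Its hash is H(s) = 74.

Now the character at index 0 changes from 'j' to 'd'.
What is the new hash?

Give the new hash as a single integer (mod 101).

val('j') = 10, val('d') = 4
Position k = 0, exponent = n-1-k = 3
B^3 mod M = 13^3 mod 101 = 76
Delta = (4 - 10) * 76 mod 101 = 49
New hash = (74 + 49) mod 101 = 22

Answer: 22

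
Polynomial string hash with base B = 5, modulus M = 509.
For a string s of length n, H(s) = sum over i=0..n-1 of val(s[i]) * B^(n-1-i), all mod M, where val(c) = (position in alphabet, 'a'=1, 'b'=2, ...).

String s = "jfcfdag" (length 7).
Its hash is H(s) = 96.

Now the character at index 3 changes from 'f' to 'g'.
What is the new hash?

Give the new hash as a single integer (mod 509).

val('f') = 6, val('g') = 7
Position k = 3, exponent = n-1-k = 3
B^3 mod M = 5^3 mod 509 = 125
Delta = (7 - 6) * 125 mod 509 = 125
New hash = (96 + 125) mod 509 = 221

Answer: 221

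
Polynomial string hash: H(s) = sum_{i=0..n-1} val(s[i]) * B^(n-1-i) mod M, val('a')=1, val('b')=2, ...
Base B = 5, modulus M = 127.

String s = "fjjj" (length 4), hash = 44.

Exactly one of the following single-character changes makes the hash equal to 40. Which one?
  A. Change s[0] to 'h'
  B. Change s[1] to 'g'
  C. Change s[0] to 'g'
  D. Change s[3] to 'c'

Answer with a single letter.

Option A: s[0]='f'->'h', delta=(8-6)*5^3 mod 127 = 123, hash=44+123 mod 127 = 40 <-- target
Option B: s[1]='j'->'g', delta=(7-10)*5^2 mod 127 = 52, hash=44+52 mod 127 = 96
Option C: s[0]='f'->'g', delta=(7-6)*5^3 mod 127 = 125, hash=44+125 mod 127 = 42
Option D: s[3]='j'->'c', delta=(3-10)*5^0 mod 127 = 120, hash=44+120 mod 127 = 37

Answer: A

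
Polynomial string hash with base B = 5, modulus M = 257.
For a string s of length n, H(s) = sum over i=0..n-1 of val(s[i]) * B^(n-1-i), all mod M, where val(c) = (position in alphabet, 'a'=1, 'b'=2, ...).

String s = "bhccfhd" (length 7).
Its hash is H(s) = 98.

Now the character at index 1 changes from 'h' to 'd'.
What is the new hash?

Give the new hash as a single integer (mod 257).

Answer: 191

Derivation:
val('h') = 8, val('d') = 4
Position k = 1, exponent = n-1-k = 5
B^5 mod M = 5^5 mod 257 = 41
Delta = (4 - 8) * 41 mod 257 = 93
New hash = (98 + 93) mod 257 = 191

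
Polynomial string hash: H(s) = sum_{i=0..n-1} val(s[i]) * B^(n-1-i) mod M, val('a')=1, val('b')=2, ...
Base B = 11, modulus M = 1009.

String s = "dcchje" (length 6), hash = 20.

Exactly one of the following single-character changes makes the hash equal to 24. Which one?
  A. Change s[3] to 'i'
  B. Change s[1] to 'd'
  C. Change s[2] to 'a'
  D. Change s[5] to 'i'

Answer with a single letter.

Answer: D

Derivation:
Option A: s[3]='h'->'i', delta=(9-8)*11^2 mod 1009 = 121, hash=20+121 mod 1009 = 141
Option B: s[1]='c'->'d', delta=(4-3)*11^4 mod 1009 = 515, hash=20+515 mod 1009 = 535
Option C: s[2]='c'->'a', delta=(1-3)*11^3 mod 1009 = 365, hash=20+365 mod 1009 = 385
Option D: s[5]='e'->'i', delta=(9-5)*11^0 mod 1009 = 4, hash=20+4 mod 1009 = 24 <-- target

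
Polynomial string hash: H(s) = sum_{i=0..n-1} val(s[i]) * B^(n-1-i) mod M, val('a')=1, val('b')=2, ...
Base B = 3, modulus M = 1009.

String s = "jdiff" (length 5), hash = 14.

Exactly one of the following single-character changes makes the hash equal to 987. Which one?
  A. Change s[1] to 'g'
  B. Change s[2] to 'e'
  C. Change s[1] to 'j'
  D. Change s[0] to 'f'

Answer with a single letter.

Answer: B

Derivation:
Option A: s[1]='d'->'g', delta=(7-4)*3^3 mod 1009 = 81, hash=14+81 mod 1009 = 95
Option B: s[2]='i'->'e', delta=(5-9)*3^2 mod 1009 = 973, hash=14+973 mod 1009 = 987 <-- target
Option C: s[1]='d'->'j', delta=(10-4)*3^3 mod 1009 = 162, hash=14+162 mod 1009 = 176
Option D: s[0]='j'->'f', delta=(6-10)*3^4 mod 1009 = 685, hash=14+685 mod 1009 = 699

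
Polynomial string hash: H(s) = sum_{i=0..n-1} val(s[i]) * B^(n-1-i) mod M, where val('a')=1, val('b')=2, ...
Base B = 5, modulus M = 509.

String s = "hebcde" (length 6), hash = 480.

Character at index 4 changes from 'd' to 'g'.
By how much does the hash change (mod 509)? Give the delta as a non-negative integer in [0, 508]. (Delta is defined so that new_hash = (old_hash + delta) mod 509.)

Delta formula: (val(new) - val(old)) * B^(n-1-k) mod M
  val('g') - val('d') = 7 - 4 = 3
  B^(n-1-k) = 5^1 mod 509 = 5
  Delta = 3 * 5 mod 509 = 15

Answer: 15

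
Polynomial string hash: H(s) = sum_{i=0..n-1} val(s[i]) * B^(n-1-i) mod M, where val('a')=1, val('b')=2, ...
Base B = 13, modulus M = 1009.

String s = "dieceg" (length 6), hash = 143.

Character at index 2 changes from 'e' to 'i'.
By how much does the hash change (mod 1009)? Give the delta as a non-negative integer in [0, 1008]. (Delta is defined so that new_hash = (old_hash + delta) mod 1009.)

Answer: 716

Derivation:
Delta formula: (val(new) - val(old)) * B^(n-1-k) mod M
  val('i') - val('e') = 9 - 5 = 4
  B^(n-1-k) = 13^3 mod 1009 = 179
  Delta = 4 * 179 mod 1009 = 716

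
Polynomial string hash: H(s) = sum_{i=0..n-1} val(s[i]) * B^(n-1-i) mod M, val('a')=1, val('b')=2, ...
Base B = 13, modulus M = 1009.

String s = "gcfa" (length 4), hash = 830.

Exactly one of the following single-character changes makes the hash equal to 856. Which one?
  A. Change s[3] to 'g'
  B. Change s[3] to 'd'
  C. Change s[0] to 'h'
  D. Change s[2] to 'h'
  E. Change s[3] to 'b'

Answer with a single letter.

Option A: s[3]='a'->'g', delta=(7-1)*13^0 mod 1009 = 6, hash=830+6 mod 1009 = 836
Option B: s[3]='a'->'d', delta=(4-1)*13^0 mod 1009 = 3, hash=830+3 mod 1009 = 833
Option C: s[0]='g'->'h', delta=(8-7)*13^3 mod 1009 = 179, hash=830+179 mod 1009 = 0
Option D: s[2]='f'->'h', delta=(8-6)*13^1 mod 1009 = 26, hash=830+26 mod 1009 = 856 <-- target
Option E: s[3]='a'->'b', delta=(2-1)*13^0 mod 1009 = 1, hash=830+1 mod 1009 = 831

Answer: D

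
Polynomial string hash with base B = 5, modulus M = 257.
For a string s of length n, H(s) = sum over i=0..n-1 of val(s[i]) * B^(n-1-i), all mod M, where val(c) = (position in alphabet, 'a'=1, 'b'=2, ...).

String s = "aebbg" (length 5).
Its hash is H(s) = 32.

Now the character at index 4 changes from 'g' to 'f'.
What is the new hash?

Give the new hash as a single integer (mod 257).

Answer: 31

Derivation:
val('g') = 7, val('f') = 6
Position k = 4, exponent = n-1-k = 0
B^0 mod M = 5^0 mod 257 = 1
Delta = (6 - 7) * 1 mod 257 = 256
New hash = (32 + 256) mod 257 = 31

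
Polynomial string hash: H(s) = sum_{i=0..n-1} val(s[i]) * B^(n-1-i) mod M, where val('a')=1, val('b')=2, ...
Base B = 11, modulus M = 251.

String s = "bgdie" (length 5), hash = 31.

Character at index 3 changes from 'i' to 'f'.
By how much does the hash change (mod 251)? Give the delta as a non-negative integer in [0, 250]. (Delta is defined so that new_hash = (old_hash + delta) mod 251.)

Delta formula: (val(new) - val(old)) * B^(n-1-k) mod M
  val('f') - val('i') = 6 - 9 = -3
  B^(n-1-k) = 11^1 mod 251 = 11
  Delta = -3 * 11 mod 251 = 218

Answer: 218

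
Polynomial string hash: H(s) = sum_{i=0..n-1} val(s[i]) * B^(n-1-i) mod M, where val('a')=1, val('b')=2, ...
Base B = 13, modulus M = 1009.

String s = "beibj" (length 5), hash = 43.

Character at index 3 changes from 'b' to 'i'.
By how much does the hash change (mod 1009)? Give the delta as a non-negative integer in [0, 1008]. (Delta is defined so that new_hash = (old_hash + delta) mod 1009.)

Delta formula: (val(new) - val(old)) * B^(n-1-k) mod M
  val('i') - val('b') = 9 - 2 = 7
  B^(n-1-k) = 13^1 mod 1009 = 13
  Delta = 7 * 13 mod 1009 = 91

Answer: 91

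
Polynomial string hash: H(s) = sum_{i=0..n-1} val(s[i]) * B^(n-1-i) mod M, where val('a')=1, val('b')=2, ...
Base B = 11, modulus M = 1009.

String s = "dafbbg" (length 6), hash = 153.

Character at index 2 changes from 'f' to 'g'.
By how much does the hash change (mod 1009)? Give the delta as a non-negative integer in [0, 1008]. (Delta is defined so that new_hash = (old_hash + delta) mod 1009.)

Answer: 322

Derivation:
Delta formula: (val(new) - val(old)) * B^(n-1-k) mod M
  val('g') - val('f') = 7 - 6 = 1
  B^(n-1-k) = 11^3 mod 1009 = 322
  Delta = 1 * 322 mod 1009 = 322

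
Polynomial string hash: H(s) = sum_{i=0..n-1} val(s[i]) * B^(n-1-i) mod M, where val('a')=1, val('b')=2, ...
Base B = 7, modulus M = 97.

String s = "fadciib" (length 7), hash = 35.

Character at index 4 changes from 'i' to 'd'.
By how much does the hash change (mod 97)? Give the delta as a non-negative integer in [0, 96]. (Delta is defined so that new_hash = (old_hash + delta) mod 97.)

Delta formula: (val(new) - val(old)) * B^(n-1-k) mod M
  val('d') - val('i') = 4 - 9 = -5
  B^(n-1-k) = 7^2 mod 97 = 49
  Delta = -5 * 49 mod 97 = 46

Answer: 46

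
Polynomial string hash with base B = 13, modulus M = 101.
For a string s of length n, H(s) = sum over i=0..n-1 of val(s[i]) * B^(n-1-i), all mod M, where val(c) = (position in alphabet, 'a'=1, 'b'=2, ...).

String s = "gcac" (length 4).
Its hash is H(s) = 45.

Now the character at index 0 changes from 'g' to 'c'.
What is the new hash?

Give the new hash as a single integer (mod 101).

Answer: 44

Derivation:
val('g') = 7, val('c') = 3
Position k = 0, exponent = n-1-k = 3
B^3 mod M = 13^3 mod 101 = 76
Delta = (3 - 7) * 76 mod 101 = 100
New hash = (45 + 100) mod 101 = 44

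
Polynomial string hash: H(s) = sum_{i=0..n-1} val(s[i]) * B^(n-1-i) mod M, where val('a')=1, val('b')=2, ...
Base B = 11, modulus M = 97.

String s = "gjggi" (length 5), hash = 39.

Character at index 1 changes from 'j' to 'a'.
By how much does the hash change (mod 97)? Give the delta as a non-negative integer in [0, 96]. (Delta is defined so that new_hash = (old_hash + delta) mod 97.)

Delta formula: (val(new) - val(old)) * B^(n-1-k) mod M
  val('a') - val('j') = 1 - 10 = -9
  B^(n-1-k) = 11^3 mod 97 = 70
  Delta = -9 * 70 mod 97 = 49

Answer: 49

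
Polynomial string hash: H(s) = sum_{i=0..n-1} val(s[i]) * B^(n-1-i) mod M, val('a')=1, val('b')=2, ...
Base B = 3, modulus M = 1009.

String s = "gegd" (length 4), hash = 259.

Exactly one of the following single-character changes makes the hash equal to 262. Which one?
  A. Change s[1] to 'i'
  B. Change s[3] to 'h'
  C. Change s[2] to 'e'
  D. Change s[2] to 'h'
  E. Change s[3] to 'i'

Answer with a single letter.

Answer: D

Derivation:
Option A: s[1]='e'->'i', delta=(9-5)*3^2 mod 1009 = 36, hash=259+36 mod 1009 = 295
Option B: s[3]='d'->'h', delta=(8-4)*3^0 mod 1009 = 4, hash=259+4 mod 1009 = 263
Option C: s[2]='g'->'e', delta=(5-7)*3^1 mod 1009 = 1003, hash=259+1003 mod 1009 = 253
Option D: s[2]='g'->'h', delta=(8-7)*3^1 mod 1009 = 3, hash=259+3 mod 1009 = 262 <-- target
Option E: s[3]='d'->'i', delta=(9-4)*3^0 mod 1009 = 5, hash=259+5 mod 1009 = 264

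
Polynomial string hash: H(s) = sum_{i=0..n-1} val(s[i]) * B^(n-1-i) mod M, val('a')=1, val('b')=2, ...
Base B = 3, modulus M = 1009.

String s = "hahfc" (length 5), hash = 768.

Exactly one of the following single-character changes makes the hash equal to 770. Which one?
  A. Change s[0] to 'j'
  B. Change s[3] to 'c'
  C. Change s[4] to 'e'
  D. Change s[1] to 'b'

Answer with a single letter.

Answer: C

Derivation:
Option A: s[0]='h'->'j', delta=(10-8)*3^4 mod 1009 = 162, hash=768+162 mod 1009 = 930
Option B: s[3]='f'->'c', delta=(3-6)*3^1 mod 1009 = 1000, hash=768+1000 mod 1009 = 759
Option C: s[4]='c'->'e', delta=(5-3)*3^0 mod 1009 = 2, hash=768+2 mod 1009 = 770 <-- target
Option D: s[1]='a'->'b', delta=(2-1)*3^3 mod 1009 = 27, hash=768+27 mod 1009 = 795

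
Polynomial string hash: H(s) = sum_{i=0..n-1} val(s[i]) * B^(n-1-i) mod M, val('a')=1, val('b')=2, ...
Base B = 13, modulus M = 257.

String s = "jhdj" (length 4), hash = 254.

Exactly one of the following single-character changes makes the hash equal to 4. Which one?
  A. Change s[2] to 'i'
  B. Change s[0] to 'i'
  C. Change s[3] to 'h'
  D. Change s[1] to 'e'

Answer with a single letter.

Answer: D

Derivation:
Option A: s[2]='d'->'i', delta=(9-4)*13^1 mod 257 = 65, hash=254+65 mod 257 = 62
Option B: s[0]='j'->'i', delta=(9-10)*13^3 mod 257 = 116, hash=254+116 mod 257 = 113
Option C: s[3]='j'->'h', delta=(8-10)*13^0 mod 257 = 255, hash=254+255 mod 257 = 252
Option D: s[1]='h'->'e', delta=(5-8)*13^2 mod 257 = 7, hash=254+7 mod 257 = 4 <-- target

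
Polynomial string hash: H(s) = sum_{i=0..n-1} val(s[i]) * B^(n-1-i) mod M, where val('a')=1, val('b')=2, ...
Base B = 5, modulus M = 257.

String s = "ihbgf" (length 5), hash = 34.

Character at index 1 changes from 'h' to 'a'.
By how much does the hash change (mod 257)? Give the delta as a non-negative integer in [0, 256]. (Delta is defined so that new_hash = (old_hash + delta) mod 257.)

Delta formula: (val(new) - val(old)) * B^(n-1-k) mod M
  val('a') - val('h') = 1 - 8 = -7
  B^(n-1-k) = 5^3 mod 257 = 125
  Delta = -7 * 125 mod 257 = 153

Answer: 153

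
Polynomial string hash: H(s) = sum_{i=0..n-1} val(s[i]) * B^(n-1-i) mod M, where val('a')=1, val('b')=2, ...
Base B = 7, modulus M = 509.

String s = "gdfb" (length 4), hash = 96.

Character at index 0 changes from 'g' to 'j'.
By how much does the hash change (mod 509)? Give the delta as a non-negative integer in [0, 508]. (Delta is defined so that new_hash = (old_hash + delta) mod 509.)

Answer: 11

Derivation:
Delta formula: (val(new) - val(old)) * B^(n-1-k) mod M
  val('j') - val('g') = 10 - 7 = 3
  B^(n-1-k) = 7^3 mod 509 = 343
  Delta = 3 * 343 mod 509 = 11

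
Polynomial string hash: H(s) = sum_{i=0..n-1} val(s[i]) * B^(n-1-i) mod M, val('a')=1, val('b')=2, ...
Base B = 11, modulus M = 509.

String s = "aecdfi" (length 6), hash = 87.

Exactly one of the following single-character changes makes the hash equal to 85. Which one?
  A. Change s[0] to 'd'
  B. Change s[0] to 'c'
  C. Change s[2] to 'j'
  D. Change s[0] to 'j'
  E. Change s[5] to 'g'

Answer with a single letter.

Option A: s[0]='a'->'d', delta=(4-1)*11^5 mod 509 = 112, hash=87+112 mod 509 = 199
Option B: s[0]='a'->'c', delta=(3-1)*11^5 mod 509 = 414, hash=87+414 mod 509 = 501
Option C: s[2]='c'->'j', delta=(10-3)*11^3 mod 509 = 155, hash=87+155 mod 509 = 242
Option D: s[0]='a'->'j', delta=(10-1)*11^5 mod 509 = 336, hash=87+336 mod 509 = 423
Option E: s[5]='i'->'g', delta=(7-9)*11^0 mod 509 = 507, hash=87+507 mod 509 = 85 <-- target

Answer: E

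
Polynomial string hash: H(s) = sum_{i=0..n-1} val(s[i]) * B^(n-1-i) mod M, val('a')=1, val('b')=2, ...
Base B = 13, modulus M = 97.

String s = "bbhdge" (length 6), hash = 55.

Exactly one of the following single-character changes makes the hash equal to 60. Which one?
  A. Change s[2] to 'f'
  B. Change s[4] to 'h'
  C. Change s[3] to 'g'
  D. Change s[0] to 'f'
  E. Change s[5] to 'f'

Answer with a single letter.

Answer: D

Derivation:
Option A: s[2]='h'->'f', delta=(6-8)*13^3 mod 97 = 68, hash=55+68 mod 97 = 26
Option B: s[4]='g'->'h', delta=(8-7)*13^1 mod 97 = 13, hash=55+13 mod 97 = 68
Option C: s[3]='d'->'g', delta=(7-4)*13^2 mod 97 = 22, hash=55+22 mod 97 = 77
Option D: s[0]='b'->'f', delta=(6-2)*13^5 mod 97 = 5, hash=55+5 mod 97 = 60 <-- target
Option E: s[5]='e'->'f', delta=(6-5)*13^0 mod 97 = 1, hash=55+1 mod 97 = 56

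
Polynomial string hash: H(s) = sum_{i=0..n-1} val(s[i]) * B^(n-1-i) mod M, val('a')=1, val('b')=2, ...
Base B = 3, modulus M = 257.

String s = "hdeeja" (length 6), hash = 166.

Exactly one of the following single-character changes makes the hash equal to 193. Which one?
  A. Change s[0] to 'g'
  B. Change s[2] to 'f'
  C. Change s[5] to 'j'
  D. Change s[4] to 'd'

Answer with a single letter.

Answer: B

Derivation:
Option A: s[0]='h'->'g', delta=(7-8)*3^5 mod 257 = 14, hash=166+14 mod 257 = 180
Option B: s[2]='e'->'f', delta=(6-5)*3^3 mod 257 = 27, hash=166+27 mod 257 = 193 <-- target
Option C: s[5]='a'->'j', delta=(10-1)*3^0 mod 257 = 9, hash=166+9 mod 257 = 175
Option D: s[4]='j'->'d', delta=(4-10)*3^1 mod 257 = 239, hash=166+239 mod 257 = 148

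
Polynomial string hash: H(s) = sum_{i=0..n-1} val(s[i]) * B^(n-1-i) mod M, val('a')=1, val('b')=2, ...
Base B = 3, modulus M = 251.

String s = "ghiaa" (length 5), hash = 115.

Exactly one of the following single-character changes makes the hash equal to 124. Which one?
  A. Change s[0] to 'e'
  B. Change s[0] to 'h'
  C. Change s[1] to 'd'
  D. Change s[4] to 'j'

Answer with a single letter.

Answer: D

Derivation:
Option A: s[0]='g'->'e', delta=(5-7)*3^4 mod 251 = 89, hash=115+89 mod 251 = 204
Option B: s[0]='g'->'h', delta=(8-7)*3^4 mod 251 = 81, hash=115+81 mod 251 = 196
Option C: s[1]='h'->'d', delta=(4-8)*3^3 mod 251 = 143, hash=115+143 mod 251 = 7
Option D: s[4]='a'->'j', delta=(10-1)*3^0 mod 251 = 9, hash=115+9 mod 251 = 124 <-- target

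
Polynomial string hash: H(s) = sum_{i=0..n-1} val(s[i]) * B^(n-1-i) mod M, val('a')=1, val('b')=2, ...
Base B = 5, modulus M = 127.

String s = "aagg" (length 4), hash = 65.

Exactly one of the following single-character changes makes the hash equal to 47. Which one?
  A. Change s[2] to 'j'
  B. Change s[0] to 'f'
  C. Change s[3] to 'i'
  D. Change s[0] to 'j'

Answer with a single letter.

Option A: s[2]='g'->'j', delta=(10-7)*5^1 mod 127 = 15, hash=65+15 mod 127 = 80
Option B: s[0]='a'->'f', delta=(6-1)*5^3 mod 127 = 117, hash=65+117 mod 127 = 55
Option C: s[3]='g'->'i', delta=(9-7)*5^0 mod 127 = 2, hash=65+2 mod 127 = 67
Option D: s[0]='a'->'j', delta=(10-1)*5^3 mod 127 = 109, hash=65+109 mod 127 = 47 <-- target

Answer: D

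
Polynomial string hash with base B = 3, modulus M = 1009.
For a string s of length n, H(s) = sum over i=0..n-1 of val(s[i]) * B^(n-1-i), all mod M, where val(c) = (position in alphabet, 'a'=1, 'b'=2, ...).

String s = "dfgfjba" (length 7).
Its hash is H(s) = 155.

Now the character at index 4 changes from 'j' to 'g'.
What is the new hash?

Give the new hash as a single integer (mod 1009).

Answer: 128

Derivation:
val('j') = 10, val('g') = 7
Position k = 4, exponent = n-1-k = 2
B^2 mod M = 3^2 mod 1009 = 9
Delta = (7 - 10) * 9 mod 1009 = 982
New hash = (155 + 982) mod 1009 = 128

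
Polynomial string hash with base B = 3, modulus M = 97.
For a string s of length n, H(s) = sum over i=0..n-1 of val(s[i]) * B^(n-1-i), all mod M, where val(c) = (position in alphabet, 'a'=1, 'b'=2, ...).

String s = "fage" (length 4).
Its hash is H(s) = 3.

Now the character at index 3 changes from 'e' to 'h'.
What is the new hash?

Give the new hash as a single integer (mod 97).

val('e') = 5, val('h') = 8
Position k = 3, exponent = n-1-k = 0
B^0 mod M = 3^0 mod 97 = 1
Delta = (8 - 5) * 1 mod 97 = 3
New hash = (3 + 3) mod 97 = 6

Answer: 6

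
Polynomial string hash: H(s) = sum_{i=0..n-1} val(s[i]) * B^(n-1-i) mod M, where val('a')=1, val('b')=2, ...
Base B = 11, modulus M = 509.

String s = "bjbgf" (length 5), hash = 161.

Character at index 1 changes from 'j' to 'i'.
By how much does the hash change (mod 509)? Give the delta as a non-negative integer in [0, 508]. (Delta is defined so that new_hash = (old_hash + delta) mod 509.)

Answer: 196

Derivation:
Delta formula: (val(new) - val(old)) * B^(n-1-k) mod M
  val('i') - val('j') = 9 - 10 = -1
  B^(n-1-k) = 11^3 mod 509 = 313
  Delta = -1 * 313 mod 509 = 196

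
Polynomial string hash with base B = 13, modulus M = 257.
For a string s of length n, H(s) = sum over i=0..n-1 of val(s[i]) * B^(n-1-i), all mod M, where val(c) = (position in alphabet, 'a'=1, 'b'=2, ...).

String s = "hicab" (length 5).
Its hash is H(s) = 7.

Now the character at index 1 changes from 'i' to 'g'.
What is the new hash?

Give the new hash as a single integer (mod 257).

Answer: 239

Derivation:
val('i') = 9, val('g') = 7
Position k = 1, exponent = n-1-k = 3
B^3 mod M = 13^3 mod 257 = 141
Delta = (7 - 9) * 141 mod 257 = 232
New hash = (7 + 232) mod 257 = 239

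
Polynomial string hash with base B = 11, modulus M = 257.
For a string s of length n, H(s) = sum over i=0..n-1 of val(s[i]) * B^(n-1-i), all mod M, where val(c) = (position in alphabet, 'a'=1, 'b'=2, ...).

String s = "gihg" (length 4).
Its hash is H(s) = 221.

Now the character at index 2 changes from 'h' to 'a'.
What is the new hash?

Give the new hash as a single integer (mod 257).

Answer: 144

Derivation:
val('h') = 8, val('a') = 1
Position k = 2, exponent = n-1-k = 1
B^1 mod M = 11^1 mod 257 = 11
Delta = (1 - 8) * 11 mod 257 = 180
New hash = (221 + 180) mod 257 = 144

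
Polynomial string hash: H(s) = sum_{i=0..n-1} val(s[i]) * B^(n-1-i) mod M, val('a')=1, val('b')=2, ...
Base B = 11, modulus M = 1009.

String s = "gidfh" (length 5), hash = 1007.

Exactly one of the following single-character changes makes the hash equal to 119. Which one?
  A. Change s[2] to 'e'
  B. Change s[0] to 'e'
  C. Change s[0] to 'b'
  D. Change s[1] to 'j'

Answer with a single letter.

Option A: s[2]='d'->'e', delta=(5-4)*11^2 mod 1009 = 121, hash=1007+121 mod 1009 = 119 <-- target
Option B: s[0]='g'->'e', delta=(5-7)*11^4 mod 1009 = 988, hash=1007+988 mod 1009 = 986
Option C: s[0]='g'->'b', delta=(2-7)*11^4 mod 1009 = 452, hash=1007+452 mod 1009 = 450
Option D: s[1]='i'->'j', delta=(10-9)*11^3 mod 1009 = 322, hash=1007+322 mod 1009 = 320

Answer: A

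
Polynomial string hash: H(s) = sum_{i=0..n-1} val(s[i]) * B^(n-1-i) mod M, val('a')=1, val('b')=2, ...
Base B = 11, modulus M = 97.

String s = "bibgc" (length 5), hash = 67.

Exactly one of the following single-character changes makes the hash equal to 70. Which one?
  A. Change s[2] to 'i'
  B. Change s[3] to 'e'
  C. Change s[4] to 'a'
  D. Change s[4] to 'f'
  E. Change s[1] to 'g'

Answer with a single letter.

Answer: D

Derivation:
Option A: s[2]='b'->'i', delta=(9-2)*11^2 mod 97 = 71, hash=67+71 mod 97 = 41
Option B: s[3]='g'->'e', delta=(5-7)*11^1 mod 97 = 75, hash=67+75 mod 97 = 45
Option C: s[4]='c'->'a', delta=(1-3)*11^0 mod 97 = 95, hash=67+95 mod 97 = 65
Option D: s[4]='c'->'f', delta=(6-3)*11^0 mod 97 = 3, hash=67+3 mod 97 = 70 <-- target
Option E: s[1]='i'->'g', delta=(7-9)*11^3 mod 97 = 54, hash=67+54 mod 97 = 24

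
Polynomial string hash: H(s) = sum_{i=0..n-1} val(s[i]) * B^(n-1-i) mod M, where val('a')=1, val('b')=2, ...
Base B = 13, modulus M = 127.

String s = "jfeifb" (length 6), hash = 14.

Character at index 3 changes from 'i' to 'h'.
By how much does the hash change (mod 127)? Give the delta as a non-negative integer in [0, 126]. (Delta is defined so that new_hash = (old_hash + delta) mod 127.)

Delta formula: (val(new) - val(old)) * B^(n-1-k) mod M
  val('h') - val('i') = 8 - 9 = -1
  B^(n-1-k) = 13^2 mod 127 = 42
  Delta = -1 * 42 mod 127 = 85

Answer: 85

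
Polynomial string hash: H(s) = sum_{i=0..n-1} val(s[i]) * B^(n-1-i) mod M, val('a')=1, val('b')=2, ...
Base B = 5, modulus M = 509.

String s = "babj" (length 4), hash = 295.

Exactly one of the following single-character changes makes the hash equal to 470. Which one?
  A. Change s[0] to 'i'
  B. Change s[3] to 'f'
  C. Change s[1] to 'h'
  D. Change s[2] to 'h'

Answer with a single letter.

Option A: s[0]='b'->'i', delta=(9-2)*5^3 mod 509 = 366, hash=295+366 mod 509 = 152
Option B: s[3]='j'->'f', delta=(6-10)*5^0 mod 509 = 505, hash=295+505 mod 509 = 291
Option C: s[1]='a'->'h', delta=(8-1)*5^2 mod 509 = 175, hash=295+175 mod 509 = 470 <-- target
Option D: s[2]='b'->'h', delta=(8-2)*5^1 mod 509 = 30, hash=295+30 mod 509 = 325

Answer: C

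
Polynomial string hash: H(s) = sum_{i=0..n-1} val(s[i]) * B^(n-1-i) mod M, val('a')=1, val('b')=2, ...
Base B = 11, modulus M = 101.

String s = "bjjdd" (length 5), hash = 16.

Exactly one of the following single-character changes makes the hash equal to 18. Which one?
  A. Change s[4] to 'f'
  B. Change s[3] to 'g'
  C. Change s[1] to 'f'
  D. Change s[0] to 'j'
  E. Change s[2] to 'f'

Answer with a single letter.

Option A: s[4]='d'->'f', delta=(6-4)*11^0 mod 101 = 2, hash=16+2 mod 101 = 18 <-- target
Option B: s[3]='d'->'g', delta=(7-4)*11^1 mod 101 = 33, hash=16+33 mod 101 = 49
Option C: s[1]='j'->'f', delta=(6-10)*11^3 mod 101 = 29, hash=16+29 mod 101 = 45
Option D: s[0]='b'->'j', delta=(10-2)*11^4 mod 101 = 69, hash=16+69 mod 101 = 85
Option E: s[2]='j'->'f', delta=(6-10)*11^2 mod 101 = 21, hash=16+21 mod 101 = 37

Answer: A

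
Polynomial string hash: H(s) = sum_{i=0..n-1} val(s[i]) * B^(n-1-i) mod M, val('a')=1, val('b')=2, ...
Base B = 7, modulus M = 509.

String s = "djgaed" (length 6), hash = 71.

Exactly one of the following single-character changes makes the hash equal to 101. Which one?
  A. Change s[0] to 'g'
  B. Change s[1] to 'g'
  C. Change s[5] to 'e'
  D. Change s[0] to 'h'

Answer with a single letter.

Answer: A

Derivation:
Option A: s[0]='d'->'g', delta=(7-4)*7^5 mod 509 = 30, hash=71+30 mod 509 = 101 <-- target
Option B: s[1]='j'->'g', delta=(7-10)*7^4 mod 509 = 432, hash=71+432 mod 509 = 503
Option C: s[5]='d'->'e', delta=(5-4)*7^0 mod 509 = 1, hash=71+1 mod 509 = 72
Option D: s[0]='d'->'h', delta=(8-4)*7^5 mod 509 = 40, hash=71+40 mod 509 = 111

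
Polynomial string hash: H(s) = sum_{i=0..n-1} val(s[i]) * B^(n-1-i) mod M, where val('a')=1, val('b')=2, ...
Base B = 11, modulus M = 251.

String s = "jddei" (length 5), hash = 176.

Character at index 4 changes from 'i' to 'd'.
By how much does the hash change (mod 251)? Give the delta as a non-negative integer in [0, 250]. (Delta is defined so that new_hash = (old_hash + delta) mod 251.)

Answer: 246

Derivation:
Delta formula: (val(new) - val(old)) * B^(n-1-k) mod M
  val('d') - val('i') = 4 - 9 = -5
  B^(n-1-k) = 11^0 mod 251 = 1
  Delta = -5 * 1 mod 251 = 246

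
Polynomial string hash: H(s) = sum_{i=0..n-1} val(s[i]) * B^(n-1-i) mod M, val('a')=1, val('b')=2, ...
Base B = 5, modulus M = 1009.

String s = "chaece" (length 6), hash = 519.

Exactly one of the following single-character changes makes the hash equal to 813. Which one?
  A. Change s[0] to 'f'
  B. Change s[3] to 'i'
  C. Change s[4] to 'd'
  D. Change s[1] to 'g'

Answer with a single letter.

Option A: s[0]='c'->'f', delta=(6-3)*5^5 mod 1009 = 294, hash=519+294 mod 1009 = 813 <-- target
Option B: s[3]='e'->'i', delta=(9-5)*5^2 mod 1009 = 100, hash=519+100 mod 1009 = 619
Option C: s[4]='c'->'d', delta=(4-3)*5^1 mod 1009 = 5, hash=519+5 mod 1009 = 524
Option D: s[1]='h'->'g', delta=(7-8)*5^4 mod 1009 = 384, hash=519+384 mod 1009 = 903

Answer: A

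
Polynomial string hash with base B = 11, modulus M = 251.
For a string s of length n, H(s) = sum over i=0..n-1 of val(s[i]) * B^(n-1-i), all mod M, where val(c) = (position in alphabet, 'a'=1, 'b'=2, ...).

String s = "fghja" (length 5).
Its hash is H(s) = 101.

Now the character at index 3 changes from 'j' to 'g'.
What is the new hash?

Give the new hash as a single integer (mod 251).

Answer: 68

Derivation:
val('j') = 10, val('g') = 7
Position k = 3, exponent = n-1-k = 1
B^1 mod M = 11^1 mod 251 = 11
Delta = (7 - 10) * 11 mod 251 = 218
New hash = (101 + 218) mod 251 = 68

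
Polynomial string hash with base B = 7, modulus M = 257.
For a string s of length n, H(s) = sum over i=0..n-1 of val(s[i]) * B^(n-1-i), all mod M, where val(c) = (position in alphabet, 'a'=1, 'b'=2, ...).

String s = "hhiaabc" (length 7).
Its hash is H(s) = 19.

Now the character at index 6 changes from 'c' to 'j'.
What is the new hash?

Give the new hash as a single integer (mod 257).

Answer: 26

Derivation:
val('c') = 3, val('j') = 10
Position k = 6, exponent = n-1-k = 0
B^0 mod M = 7^0 mod 257 = 1
Delta = (10 - 3) * 1 mod 257 = 7
New hash = (19 + 7) mod 257 = 26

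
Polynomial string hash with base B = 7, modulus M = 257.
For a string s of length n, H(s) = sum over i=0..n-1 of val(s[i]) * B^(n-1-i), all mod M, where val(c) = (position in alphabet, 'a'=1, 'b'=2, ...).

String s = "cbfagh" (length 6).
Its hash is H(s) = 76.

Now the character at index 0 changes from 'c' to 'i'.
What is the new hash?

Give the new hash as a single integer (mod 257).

val('c') = 3, val('i') = 9
Position k = 0, exponent = n-1-k = 5
B^5 mod M = 7^5 mod 257 = 102
Delta = (9 - 3) * 102 mod 257 = 98
New hash = (76 + 98) mod 257 = 174

Answer: 174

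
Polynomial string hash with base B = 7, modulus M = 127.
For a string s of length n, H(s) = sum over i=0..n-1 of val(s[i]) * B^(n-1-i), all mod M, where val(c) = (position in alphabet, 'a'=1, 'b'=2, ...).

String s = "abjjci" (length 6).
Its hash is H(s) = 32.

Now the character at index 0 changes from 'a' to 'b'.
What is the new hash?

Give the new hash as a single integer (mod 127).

Answer: 75

Derivation:
val('a') = 1, val('b') = 2
Position k = 0, exponent = n-1-k = 5
B^5 mod M = 7^5 mod 127 = 43
Delta = (2 - 1) * 43 mod 127 = 43
New hash = (32 + 43) mod 127 = 75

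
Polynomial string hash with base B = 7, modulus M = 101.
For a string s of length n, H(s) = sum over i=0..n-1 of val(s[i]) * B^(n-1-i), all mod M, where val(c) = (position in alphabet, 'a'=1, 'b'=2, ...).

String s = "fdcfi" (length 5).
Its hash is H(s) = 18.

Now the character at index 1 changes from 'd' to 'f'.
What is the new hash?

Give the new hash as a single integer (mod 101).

Answer: 98

Derivation:
val('d') = 4, val('f') = 6
Position k = 1, exponent = n-1-k = 3
B^3 mod M = 7^3 mod 101 = 40
Delta = (6 - 4) * 40 mod 101 = 80
New hash = (18 + 80) mod 101 = 98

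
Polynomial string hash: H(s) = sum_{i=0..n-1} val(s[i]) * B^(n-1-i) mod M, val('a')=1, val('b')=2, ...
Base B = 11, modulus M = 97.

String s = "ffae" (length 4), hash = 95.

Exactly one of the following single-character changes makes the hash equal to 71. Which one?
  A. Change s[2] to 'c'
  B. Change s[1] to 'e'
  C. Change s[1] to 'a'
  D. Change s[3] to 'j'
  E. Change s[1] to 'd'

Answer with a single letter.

Answer: B

Derivation:
Option A: s[2]='a'->'c', delta=(3-1)*11^1 mod 97 = 22, hash=95+22 mod 97 = 20
Option B: s[1]='f'->'e', delta=(5-6)*11^2 mod 97 = 73, hash=95+73 mod 97 = 71 <-- target
Option C: s[1]='f'->'a', delta=(1-6)*11^2 mod 97 = 74, hash=95+74 mod 97 = 72
Option D: s[3]='e'->'j', delta=(10-5)*11^0 mod 97 = 5, hash=95+5 mod 97 = 3
Option E: s[1]='f'->'d', delta=(4-6)*11^2 mod 97 = 49, hash=95+49 mod 97 = 47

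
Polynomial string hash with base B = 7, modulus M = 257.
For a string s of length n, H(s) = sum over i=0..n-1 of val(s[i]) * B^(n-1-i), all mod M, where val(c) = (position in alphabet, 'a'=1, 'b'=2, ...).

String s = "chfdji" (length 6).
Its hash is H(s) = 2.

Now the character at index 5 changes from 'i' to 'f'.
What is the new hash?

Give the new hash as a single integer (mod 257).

Answer: 256

Derivation:
val('i') = 9, val('f') = 6
Position k = 5, exponent = n-1-k = 0
B^0 mod M = 7^0 mod 257 = 1
Delta = (6 - 9) * 1 mod 257 = 254
New hash = (2 + 254) mod 257 = 256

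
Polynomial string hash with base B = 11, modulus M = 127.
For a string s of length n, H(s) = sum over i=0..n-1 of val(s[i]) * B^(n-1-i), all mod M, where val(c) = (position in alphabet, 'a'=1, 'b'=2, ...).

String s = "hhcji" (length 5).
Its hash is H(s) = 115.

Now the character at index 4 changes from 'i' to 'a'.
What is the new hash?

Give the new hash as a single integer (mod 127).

val('i') = 9, val('a') = 1
Position k = 4, exponent = n-1-k = 0
B^0 mod M = 11^0 mod 127 = 1
Delta = (1 - 9) * 1 mod 127 = 119
New hash = (115 + 119) mod 127 = 107

Answer: 107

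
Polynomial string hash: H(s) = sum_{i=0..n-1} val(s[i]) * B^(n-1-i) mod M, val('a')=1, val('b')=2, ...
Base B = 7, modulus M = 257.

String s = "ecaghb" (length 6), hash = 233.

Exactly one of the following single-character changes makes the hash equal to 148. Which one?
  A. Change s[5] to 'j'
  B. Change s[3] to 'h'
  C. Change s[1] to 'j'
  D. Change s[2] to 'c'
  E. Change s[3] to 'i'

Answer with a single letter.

Option A: s[5]='b'->'j', delta=(10-2)*7^0 mod 257 = 8, hash=233+8 mod 257 = 241
Option B: s[3]='g'->'h', delta=(8-7)*7^2 mod 257 = 49, hash=233+49 mod 257 = 25
Option C: s[1]='c'->'j', delta=(10-3)*7^4 mod 257 = 102, hash=233+102 mod 257 = 78
Option D: s[2]='a'->'c', delta=(3-1)*7^3 mod 257 = 172, hash=233+172 mod 257 = 148 <-- target
Option E: s[3]='g'->'i', delta=(9-7)*7^2 mod 257 = 98, hash=233+98 mod 257 = 74

Answer: D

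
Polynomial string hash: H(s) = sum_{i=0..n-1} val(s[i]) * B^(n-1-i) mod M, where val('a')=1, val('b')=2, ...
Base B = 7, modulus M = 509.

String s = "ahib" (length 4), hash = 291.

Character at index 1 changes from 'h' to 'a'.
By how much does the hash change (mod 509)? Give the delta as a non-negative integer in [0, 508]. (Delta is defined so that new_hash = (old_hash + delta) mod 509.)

Delta formula: (val(new) - val(old)) * B^(n-1-k) mod M
  val('a') - val('h') = 1 - 8 = -7
  B^(n-1-k) = 7^2 mod 509 = 49
  Delta = -7 * 49 mod 509 = 166

Answer: 166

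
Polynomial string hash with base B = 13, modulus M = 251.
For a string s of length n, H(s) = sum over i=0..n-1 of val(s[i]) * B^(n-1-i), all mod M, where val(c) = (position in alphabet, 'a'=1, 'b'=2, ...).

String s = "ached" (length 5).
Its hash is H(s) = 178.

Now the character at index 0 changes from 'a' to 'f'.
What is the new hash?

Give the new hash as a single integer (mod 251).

Answer: 164

Derivation:
val('a') = 1, val('f') = 6
Position k = 0, exponent = n-1-k = 4
B^4 mod M = 13^4 mod 251 = 198
Delta = (6 - 1) * 198 mod 251 = 237
New hash = (178 + 237) mod 251 = 164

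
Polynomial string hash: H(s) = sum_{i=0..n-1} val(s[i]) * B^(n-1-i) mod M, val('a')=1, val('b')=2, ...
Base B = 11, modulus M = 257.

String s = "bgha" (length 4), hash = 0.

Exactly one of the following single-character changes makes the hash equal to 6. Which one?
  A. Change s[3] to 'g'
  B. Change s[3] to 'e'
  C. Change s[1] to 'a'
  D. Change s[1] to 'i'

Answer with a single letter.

Answer: A

Derivation:
Option A: s[3]='a'->'g', delta=(7-1)*11^0 mod 257 = 6, hash=0+6 mod 257 = 6 <-- target
Option B: s[3]='a'->'e', delta=(5-1)*11^0 mod 257 = 4, hash=0+4 mod 257 = 4
Option C: s[1]='g'->'a', delta=(1-7)*11^2 mod 257 = 45, hash=0+45 mod 257 = 45
Option D: s[1]='g'->'i', delta=(9-7)*11^2 mod 257 = 242, hash=0+242 mod 257 = 242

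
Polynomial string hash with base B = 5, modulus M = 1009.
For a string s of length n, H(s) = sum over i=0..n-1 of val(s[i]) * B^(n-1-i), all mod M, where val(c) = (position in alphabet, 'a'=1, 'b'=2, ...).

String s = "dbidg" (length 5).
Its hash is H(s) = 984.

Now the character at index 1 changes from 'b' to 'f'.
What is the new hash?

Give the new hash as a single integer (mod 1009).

Answer: 475

Derivation:
val('b') = 2, val('f') = 6
Position k = 1, exponent = n-1-k = 3
B^3 mod M = 5^3 mod 1009 = 125
Delta = (6 - 2) * 125 mod 1009 = 500
New hash = (984 + 500) mod 1009 = 475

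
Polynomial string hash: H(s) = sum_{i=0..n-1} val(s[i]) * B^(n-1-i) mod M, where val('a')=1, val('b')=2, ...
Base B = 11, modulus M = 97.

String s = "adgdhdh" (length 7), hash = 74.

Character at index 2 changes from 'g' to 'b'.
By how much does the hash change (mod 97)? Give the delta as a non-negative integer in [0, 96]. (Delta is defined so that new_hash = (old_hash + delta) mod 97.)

Answer: 30

Derivation:
Delta formula: (val(new) - val(old)) * B^(n-1-k) mod M
  val('b') - val('g') = 2 - 7 = -5
  B^(n-1-k) = 11^4 mod 97 = 91
  Delta = -5 * 91 mod 97 = 30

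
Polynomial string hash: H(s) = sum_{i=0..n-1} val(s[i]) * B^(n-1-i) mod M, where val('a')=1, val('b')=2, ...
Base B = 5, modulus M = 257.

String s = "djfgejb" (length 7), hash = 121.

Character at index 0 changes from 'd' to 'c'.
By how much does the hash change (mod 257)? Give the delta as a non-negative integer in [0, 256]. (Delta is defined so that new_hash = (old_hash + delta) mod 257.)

Answer: 52

Derivation:
Delta formula: (val(new) - val(old)) * B^(n-1-k) mod M
  val('c') - val('d') = 3 - 4 = -1
  B^(n-1-k) = 5^6 mod 257 = 205
  Delta = -1 * 205 mod 257 = 52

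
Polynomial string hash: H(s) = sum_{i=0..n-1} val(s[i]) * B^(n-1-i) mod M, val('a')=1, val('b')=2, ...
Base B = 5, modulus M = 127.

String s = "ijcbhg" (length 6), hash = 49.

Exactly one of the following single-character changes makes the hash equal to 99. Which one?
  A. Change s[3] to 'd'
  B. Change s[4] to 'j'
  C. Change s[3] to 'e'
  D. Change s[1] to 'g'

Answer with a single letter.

Option A: s[3]='b'->'d', delta=(4-2)*5^2 mod 127 = 50, hash=49+50 mod 127 = 99 <-- target
Option B: s[4]='h'->'j', delta=(10-8)*5^1 mod 127 = 10, hash=49+10 mod 127 = 59
Option C: s[3]='b'->'e', delta=(5-2)*5^2 mod 127 = 75, hash=49+75 mod 127 = 124
Option D: s[1]='j'->'g', delta=(7-10)*5^4 mod 127 = 30, hash=49+30 mod 127 = 79

Answer: A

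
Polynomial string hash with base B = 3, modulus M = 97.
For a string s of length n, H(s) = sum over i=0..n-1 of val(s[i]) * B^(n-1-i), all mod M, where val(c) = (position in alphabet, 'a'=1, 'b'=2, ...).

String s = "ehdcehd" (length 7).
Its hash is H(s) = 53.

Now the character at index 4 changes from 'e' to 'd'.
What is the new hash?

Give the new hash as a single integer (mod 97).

val('e') = 5, val('d') = 4
Position k = 4, exponent = n-1-k = 2
B^2 mod M = 3^2 mod 97 = 9
Delta = (4 - 5) * 9 mod 97 = 88
New hash = (53 + 88) mod 97 = 44

Answer: 44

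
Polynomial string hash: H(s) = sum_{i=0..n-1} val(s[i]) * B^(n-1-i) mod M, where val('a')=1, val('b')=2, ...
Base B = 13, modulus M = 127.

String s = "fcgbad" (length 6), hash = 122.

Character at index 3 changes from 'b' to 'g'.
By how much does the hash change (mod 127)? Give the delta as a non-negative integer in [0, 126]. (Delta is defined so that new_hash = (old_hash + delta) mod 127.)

Delta formula: (val(new) - val(old)) * B^(n-1-k) mod M
  val('g') - val('b') = 7 - 2 = 5
  B^(n-1-k) = 13^2 mod 127 = 42
  Delta = 5 * 42 mod 127 = 83

Answer: 83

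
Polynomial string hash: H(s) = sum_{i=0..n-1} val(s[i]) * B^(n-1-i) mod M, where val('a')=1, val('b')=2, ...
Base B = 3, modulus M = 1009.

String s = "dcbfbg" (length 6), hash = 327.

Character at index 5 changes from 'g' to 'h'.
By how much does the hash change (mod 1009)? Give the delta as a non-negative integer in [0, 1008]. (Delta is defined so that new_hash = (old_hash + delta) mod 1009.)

Delta formula: (val(new) - val(old)) * B^(n-1-k) mod M
  val('h') - val('g') = 8 - 7 = 1
  B^(n-1-k) = 3^0 mod 1009 = 1
  Delta = 1 * 1 mod 1009 = 1

Answer: 1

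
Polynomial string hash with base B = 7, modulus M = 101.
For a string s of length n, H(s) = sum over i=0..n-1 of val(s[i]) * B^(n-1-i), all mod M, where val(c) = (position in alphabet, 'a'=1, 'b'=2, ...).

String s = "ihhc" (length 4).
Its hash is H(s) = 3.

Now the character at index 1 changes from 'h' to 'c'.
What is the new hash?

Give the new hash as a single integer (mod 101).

val('h') = 8, val('c') = 3
Position k = 1, exponent = n-1-k = 2
B^2 mod M = 7^2 mod 101 = 49
Delta = (3 - 8) * 49 mod 101 = 58
New hash = (3 + 58) mod 101 = 61

Answer: 61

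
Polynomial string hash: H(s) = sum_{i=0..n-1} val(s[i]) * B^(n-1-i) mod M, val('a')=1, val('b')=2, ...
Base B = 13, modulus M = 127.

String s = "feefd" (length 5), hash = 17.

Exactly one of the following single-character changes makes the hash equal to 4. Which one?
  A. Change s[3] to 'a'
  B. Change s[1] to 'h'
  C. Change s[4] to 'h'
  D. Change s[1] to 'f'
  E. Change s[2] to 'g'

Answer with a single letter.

Option A: s[3]='f'->'a', delta=(1-6)*13^1 mod 127 = 62, hash=17+62 mod 127 = 79
Option B: s[1]='e'->'h', delta=(8-5)*13^3 mod 127 = 114, hash=17+114 mod 127 = 4 <-- target
Option C: s[4]='d'->'h', delta=(8-4)*13^0 mod 127 = 4, hash=17+4 mod 127 = 21
Option D: s[1]='e'->'f', delta=(6-5)*13^3 mod 127 = 38, hash=17+38 mod 127 = 55
Option E: s[2]='e'->'g', delta=(7-5)*13^2 mod 127 = 84, hash=17+84 mod 127 = 101

Answer: B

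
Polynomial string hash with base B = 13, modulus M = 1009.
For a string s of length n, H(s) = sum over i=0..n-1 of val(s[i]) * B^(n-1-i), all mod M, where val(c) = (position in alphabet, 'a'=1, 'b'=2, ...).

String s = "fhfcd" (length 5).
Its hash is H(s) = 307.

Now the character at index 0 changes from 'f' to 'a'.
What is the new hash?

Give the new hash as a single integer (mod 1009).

val('f') = 6, val('a') = 1
Position k = 0, exponent = n-1-k = 4
B^4 mod M = 13^4 mod 1009 = 309
Delta = (1 - 6) * 309 mod 1009 = 473
New hash = (307 + 473) mod 1009 = 780

Answer: 780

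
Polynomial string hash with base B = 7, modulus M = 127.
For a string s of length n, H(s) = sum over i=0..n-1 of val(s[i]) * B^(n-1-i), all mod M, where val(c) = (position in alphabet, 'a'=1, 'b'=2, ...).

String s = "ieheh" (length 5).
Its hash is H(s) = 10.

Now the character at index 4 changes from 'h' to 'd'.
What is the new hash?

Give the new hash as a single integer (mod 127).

Answer: 6

Derivation:
val('h') = 8, val('d') = 4
Position k = 4, exponent = n-1-k = 0
B^0 mod M = 7^0 mod 127 = 1
Delta = (4 - 8) * 1 mod 127 = 123
New hash = (10 + 123) mod 127 = 6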